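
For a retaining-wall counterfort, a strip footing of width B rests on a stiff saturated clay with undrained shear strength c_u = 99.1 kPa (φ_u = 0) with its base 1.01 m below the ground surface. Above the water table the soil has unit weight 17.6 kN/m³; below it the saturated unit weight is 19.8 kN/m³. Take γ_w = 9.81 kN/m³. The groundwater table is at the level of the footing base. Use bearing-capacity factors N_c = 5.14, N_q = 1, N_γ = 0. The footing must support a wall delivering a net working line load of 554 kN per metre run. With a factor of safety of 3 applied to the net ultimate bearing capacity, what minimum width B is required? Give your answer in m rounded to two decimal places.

Effective surcharge at the founding depth q = γ·D_f = 17.6 × 1.01 = 17.776 kPa.
q_ult = c·N_c + q·N_q
     = 99.1 × 5.14 + 17.776 × 1
     = 509.37 + 17.776 = 527.15 kPa.
For φ = 0 the ½γBN_γ term vanishes, so q_ult is independent of B. q_net = 527.15 − 17.776 = 509.37 kPa; q_all(net) = 509.37/3 = 169.79 kPa.
Required width B = w / q_all(net) = 554 / 169.79 = 3.263 m.

B = 3.26 m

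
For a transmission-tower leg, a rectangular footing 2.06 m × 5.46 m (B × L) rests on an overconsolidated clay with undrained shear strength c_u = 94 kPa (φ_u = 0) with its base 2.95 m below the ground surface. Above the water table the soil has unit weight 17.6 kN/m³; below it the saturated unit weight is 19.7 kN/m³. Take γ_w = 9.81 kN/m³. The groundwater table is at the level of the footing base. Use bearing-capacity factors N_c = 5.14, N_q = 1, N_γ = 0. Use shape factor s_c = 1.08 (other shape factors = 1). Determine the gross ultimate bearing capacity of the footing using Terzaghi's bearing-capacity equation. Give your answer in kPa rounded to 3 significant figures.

q_ult ≈ 574 kPa

Effective surcharge at the founding depth q = γ·D_f = 17.6 × 2.95 = 51.92 kPa.
q_ult = c·N_c·s_c + q·N_q
     = 94 × 5.14 × 1.08 + 51.92 × 1
     = 521.81 + 51.92 = 573.73 kPa.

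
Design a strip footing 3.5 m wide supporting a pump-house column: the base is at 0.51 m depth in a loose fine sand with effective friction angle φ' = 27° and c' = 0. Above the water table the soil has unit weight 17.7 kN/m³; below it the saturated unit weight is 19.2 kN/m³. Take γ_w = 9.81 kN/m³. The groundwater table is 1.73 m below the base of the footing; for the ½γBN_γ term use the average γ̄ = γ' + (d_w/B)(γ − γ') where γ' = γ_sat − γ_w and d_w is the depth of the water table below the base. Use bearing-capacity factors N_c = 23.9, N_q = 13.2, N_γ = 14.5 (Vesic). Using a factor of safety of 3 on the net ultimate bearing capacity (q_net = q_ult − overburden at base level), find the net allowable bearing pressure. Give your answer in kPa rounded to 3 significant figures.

Effective surcharge at the founding depth q = γ·D_f = 17.7 × 0.51 = 9.027 kPa.
With d_w = 1.73 m < B, γ̄ = 9.39 + (1.73/3.5) × (17.7 − 9.39) = 13.498 kN/m³.
q_ult = q·N_q + 0.5·γ·B·N_γ
     = 9.027 × 13.2 + 0.5 × 13.498 × 3.5 × 14.5
     = 119.16 + 342.5 = 461.66 kPa.
q_net = 461.66 − 9.027 = 452.63 kPa.
q_all(net) = 452.63 / 3 = 150.88 kPa.

q_all(net) ≈ 151 kPa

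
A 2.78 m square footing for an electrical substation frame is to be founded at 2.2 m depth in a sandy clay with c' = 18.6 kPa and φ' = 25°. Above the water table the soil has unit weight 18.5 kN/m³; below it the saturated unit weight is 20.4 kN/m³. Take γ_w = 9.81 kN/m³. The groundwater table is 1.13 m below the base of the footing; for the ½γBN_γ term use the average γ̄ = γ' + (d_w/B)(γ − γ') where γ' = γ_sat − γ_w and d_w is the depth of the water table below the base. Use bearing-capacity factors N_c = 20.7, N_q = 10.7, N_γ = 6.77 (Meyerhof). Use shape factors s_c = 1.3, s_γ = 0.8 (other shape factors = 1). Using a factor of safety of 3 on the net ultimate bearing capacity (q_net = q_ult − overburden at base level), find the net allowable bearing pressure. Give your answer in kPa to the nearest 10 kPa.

q = γ·D_f = 18.5 × 2.2 = 40.7 kPa.
γ' = 10.59 kN/m³; averaging over the depth B below the base, γ̄ = γ' + (d_w/B)(γ − γ') = 13.805 kN/m³.
c·N_c·s_c = 18.6 × 20.7 × 1.3 = 500.53 kPa
q·N_q = 40.7 × 10.7 = 435.49 kPa
0.5·γ·B·N_γ·s_γ = 0.5 × 13.805 × 2.78 × 6.77 × 0.8 = 103.93 kPa
q_ult = 500.53 + 435.49 + 103.93 = 1039.9 kPa.
q_net = 1039.9 − 40.7 = 999.24 kPa.
q_all(net) = 999.24 / 3 = 333.08 kPa.

q_all(net) ≈ 330 kPa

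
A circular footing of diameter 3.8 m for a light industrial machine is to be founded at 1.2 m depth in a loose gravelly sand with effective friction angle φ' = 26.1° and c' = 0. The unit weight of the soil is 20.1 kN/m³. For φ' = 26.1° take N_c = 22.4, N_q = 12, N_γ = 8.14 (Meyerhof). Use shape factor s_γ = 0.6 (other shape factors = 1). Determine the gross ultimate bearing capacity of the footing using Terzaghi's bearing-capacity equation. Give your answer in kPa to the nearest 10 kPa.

q_ult ≈ 480 kPa

Effective surcharge at the founding depth q = γ·D_f = 20.1 × 1.2 = 24.12 kPa.
q_ult = q·N_q + 0.5·γ·B·N_γ·s_γ
     = 24.12 × 12 + 0.5 × 20.1 × 3.8 × 8.14 × 0.6
     = 289.44 + 186.52 = 475.96 kPa.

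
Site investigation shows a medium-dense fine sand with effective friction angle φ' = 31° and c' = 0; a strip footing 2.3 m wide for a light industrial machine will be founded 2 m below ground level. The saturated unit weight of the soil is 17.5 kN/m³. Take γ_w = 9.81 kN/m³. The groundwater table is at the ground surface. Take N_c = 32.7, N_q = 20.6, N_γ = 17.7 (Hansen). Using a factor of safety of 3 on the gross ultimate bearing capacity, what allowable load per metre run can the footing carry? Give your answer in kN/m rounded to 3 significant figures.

Water table at ground surface, so effective unit weight γ' = 17.5 − 9.81 = 7.69 kN/m³ is used throughout; overburden q = 7.69 × 2 = 15.38 kPa; the same γ' applies in the ½γBN_γ term.
Surcharge term q·N_q = 15.38 × 20.6 = 316.83 kPa; self-weight term 0.5·γ·B·N_γ = 0.5 × 7.69 × 2.3 × 17.7 = 156.53 kPa.
q_ult = 316.83 + 156.53 = 473.36 kPa.
Gross allowable pressure q_all = 473.36 / 3 = 157.79 kPa.
Allowable wall load = q_all × B = 157.79 × 2.3 = 362.91 kN per metre run.

≈ 363 kN/m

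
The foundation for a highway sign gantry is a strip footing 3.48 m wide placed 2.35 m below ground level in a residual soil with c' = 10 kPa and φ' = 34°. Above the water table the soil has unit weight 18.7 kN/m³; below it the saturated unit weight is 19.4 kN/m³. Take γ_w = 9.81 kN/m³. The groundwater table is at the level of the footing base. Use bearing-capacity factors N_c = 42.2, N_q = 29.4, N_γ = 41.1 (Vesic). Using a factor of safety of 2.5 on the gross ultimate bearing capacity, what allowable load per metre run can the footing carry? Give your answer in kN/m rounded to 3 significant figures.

Effective surcharge at the founding depth q = γ·D_f = 18.7 × 2.35 = 43.945 kPa.
The water table coincides with the base, so in the self-weight term γ → γ' = 9.59 kN/m³.
q_ult = c·N_c + q·N_q + 0.5·γ·B·N_γ
     = 10 × 42.2 + 43.945 × 29.4 + 0.5 × 9.59 × 3.48 × 41.1
     = 422 + 1292 + 685.82 = 2399.8 kPa.
Gross allowable pressure q_all = 2399.8 / 2.5 = 959.92 kPa.
Allowable wall load = q_all × B = 959.92 × 3.48 = 3340.5 kN per metre run.

≈ 3340 kN/m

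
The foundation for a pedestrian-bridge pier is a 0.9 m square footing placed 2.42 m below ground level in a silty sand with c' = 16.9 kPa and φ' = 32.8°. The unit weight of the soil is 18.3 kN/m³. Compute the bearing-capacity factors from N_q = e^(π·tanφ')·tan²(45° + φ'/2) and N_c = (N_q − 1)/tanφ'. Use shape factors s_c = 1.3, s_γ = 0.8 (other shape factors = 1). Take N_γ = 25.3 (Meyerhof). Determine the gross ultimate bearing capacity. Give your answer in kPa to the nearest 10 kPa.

q_ult ≈ 2130 kPa

tan32.8° = 0.6445, so N_q = e^(π×0.6445)·tan²(61.4°) = 7.573 × 3.364 = 25.48.
N_c = (25.48 − 1)/tan32.8° = 37.98.
Overburden at base level: q = 18.3 × 2.42 = 44.286 kPa.
Cohesion term c·N_c·s_c = 16.9 × 37.98 × 1.3 = 834.42 kPa; surcharge term q·N_q = 44.286 × 25.477 = 1128.3 kPa; self-weight term 0.5·γ·B·N_γ·s_γ = 0.5 × 18.3 × 0.9 × 25.3 × 0.8 = 166.68 kPa.
q_ult = 834.42 + 1128.3 + 166.68 = 2129.4 kPa.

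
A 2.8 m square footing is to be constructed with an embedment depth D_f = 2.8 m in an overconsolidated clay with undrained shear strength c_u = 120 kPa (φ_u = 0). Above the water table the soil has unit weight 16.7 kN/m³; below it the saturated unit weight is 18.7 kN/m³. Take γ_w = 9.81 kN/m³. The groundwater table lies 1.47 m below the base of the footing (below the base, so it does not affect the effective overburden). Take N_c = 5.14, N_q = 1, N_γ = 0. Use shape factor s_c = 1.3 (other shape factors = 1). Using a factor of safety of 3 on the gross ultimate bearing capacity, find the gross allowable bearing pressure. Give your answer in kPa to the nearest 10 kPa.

Overburden at base level: q = 16.7 × 2.8 = 46.76 kPa.
Cohesion term c·N_c·s_c = 120 × 5.14 × 1.3 = 801.84 kPa; surcharge term q·N_q = 46.76 × 1 = 46.76 kPa.
q_ult = 801.84 + 46.76 = 848.6 kPa.
q_all = 848.6 / 3 = 282.87 kPa.

q_all ≈ 280 kPa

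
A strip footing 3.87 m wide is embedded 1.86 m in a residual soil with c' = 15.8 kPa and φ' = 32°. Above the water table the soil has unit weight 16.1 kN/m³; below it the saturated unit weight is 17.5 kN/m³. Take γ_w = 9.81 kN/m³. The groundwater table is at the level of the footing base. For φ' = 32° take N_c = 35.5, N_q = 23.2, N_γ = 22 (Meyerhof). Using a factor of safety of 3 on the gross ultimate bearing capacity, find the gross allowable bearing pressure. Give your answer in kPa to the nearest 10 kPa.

q_all ≈ 530 kPa

q = γ·D_f = 16.1 × 1.86 = 29.946 kPa.
For the ½γBN_γ term take γ' = 17.5 − 9.81 = 7.69 kN/m³ (soil below base is submerged).
c·N_c = 15.8 × 35.5 = 560.9 kPa
q·N_q = 29.946 × 23.2 = 694.75 kPa
0.5·γ·B·N_γ = 0.5 × 7.69 × 3.87 × 22 = 327.36 kPa
q_ult = 560.9 + 694.75 + 327.36 = 1583 kPa.
q_all = 1583 / 3 = 527.67 kPa.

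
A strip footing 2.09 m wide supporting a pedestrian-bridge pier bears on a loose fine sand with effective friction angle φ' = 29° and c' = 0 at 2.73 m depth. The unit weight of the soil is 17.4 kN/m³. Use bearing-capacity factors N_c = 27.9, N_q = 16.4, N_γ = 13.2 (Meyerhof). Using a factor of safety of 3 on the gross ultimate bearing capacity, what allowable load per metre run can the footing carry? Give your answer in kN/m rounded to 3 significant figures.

q = γ·D_f = 17.4 × 2.73 = 47.502 kPa.
q·N_q = 47.502 × 16.4 = 779.03 kPa
0.5·γ·B·N_γ = 0.5 × 17.4 × 2.09 × 13.2 = 240.02 kPa
q_ult = 779.03 + 240.02 = 1019 kPa.
Gross allowable pressure q_all = 1019 / 3 = 339.68 kPa.
Allowable wall load = q_all × B = 339.68 × 2.09 = 709.94 kN per metre run.

≈ 710 kN/m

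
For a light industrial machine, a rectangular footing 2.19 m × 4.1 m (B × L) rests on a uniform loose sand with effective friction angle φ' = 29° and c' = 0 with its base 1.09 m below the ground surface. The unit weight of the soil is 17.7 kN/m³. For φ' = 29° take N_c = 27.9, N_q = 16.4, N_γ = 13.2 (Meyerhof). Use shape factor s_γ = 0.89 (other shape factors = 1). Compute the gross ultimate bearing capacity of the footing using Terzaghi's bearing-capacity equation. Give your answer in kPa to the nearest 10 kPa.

q_ult ≈ 540 kPa

Effective surcharge at the founding depth q = γ·D_f = 17.7 × 1.09 = 19.293 kPa.
q_ult = q·N_q + 0.5·γ·B·N_γ·s_γ
     = 19.293 × 16.4 + 0.5 × 17.7 × 2.19 × 13.2 × 0.89
     = 316.41 + 227.69 = 544.1 kPa.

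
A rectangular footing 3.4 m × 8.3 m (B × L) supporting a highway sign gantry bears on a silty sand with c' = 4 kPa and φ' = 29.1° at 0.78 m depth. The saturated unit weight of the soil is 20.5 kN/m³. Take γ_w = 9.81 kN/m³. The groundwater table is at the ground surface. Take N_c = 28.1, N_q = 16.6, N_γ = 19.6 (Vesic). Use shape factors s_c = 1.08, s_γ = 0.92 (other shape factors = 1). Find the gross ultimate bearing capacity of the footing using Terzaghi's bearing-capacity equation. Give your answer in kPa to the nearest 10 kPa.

With the water table at the surface the whole profile is submerged: γ' = 20.5 − 9.81 = 10.69 kN/m³, so q = γ'·D_f = 8.3382 kPa; the same γ' applies in the ½γBN_γ term.
q_ult = c·N_c·s_c + q·N_q + 0.5·γ·B·N_γ·s_γ
     = 4 × 28.1 × 1.08 + 8.3382 × 16.6 + 0.5 × 10.69 × 3.4 × 19.6 × 0.92
     = 121.39 + 138.41 + 327.7 = 587.5 kPa.

q_ult ≈ 590 kPa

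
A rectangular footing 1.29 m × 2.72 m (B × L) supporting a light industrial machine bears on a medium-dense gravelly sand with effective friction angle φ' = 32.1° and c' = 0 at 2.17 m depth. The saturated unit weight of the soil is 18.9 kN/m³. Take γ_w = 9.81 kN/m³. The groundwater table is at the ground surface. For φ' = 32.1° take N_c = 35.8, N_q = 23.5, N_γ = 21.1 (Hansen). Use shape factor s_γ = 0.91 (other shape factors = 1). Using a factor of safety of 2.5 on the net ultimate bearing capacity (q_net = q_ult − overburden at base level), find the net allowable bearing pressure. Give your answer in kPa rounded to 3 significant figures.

q_all(net) ≈ 223 kPa

γ' = 18.9 − 9.81 = 9.09 kN/m³ (submerged throughout). q = 9.09 × 2.17 = 19.725 kPa; the same γ' applies in the ½γBN_γ term.
q·N_q = 19.725 × 23.5 = 463.54 kPa
0.5·γ·B·N_γ·s_γ = 0.5 × 9.09 × 1.29 × 21.1 × 0.91 = 112.58 kPa
q_ult = 463.54 + 112.58 = 576.12 kPa.
q_net = 576.12 − 19.725 = 556.4 kPa.
q_all(net) = 556.4 / 2.5 = 222.56 kPa.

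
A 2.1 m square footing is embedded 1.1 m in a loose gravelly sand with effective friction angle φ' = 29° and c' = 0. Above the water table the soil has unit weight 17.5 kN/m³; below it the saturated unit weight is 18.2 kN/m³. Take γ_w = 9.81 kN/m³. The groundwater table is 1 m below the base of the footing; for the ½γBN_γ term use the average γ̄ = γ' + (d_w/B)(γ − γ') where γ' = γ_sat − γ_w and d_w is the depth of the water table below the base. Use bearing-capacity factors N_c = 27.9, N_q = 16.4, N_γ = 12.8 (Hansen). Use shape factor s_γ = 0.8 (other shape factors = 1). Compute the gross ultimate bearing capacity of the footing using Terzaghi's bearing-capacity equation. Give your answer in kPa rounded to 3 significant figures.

q_ult ≈ 453 kPa

q = γ·D_f = 17.5 × 1.1 = 19.25 kPa.
γ' = 8.39 kN/m³; averaging over the depth B below the base, γ̄ = γ' + (d_w/B)(γ − γ') = 12.728 kN/m³.
q·N_q = 19.25 × 16.4 = 315.7 kPa
0.5·γ·B·N_γ·s_γ = 0.5 × 12.728 × 2.1 × 12.8 × 0.8 = 136.85 kPa
q_ult = 315.7 + 136.85 = 452.55 kPa.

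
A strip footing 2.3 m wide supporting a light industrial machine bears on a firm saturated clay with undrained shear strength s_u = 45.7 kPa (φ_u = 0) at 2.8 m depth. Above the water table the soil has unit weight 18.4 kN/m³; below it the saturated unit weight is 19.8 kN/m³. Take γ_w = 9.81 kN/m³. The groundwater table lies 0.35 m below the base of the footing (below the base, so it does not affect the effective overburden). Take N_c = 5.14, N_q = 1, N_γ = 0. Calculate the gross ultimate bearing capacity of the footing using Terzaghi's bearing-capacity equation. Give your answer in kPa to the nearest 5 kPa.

q_ult ≈ 285 kPa

Effective surcharge at the founding depth q = γ·D_f = 18.4 × 2.8 = 51.52 kPa.
q_ult = c·N_c + q·N_q
     = 45.7 × 5.14 + 51.52 × 1
     = 234.9 + 51.52 = 286.42 kPa.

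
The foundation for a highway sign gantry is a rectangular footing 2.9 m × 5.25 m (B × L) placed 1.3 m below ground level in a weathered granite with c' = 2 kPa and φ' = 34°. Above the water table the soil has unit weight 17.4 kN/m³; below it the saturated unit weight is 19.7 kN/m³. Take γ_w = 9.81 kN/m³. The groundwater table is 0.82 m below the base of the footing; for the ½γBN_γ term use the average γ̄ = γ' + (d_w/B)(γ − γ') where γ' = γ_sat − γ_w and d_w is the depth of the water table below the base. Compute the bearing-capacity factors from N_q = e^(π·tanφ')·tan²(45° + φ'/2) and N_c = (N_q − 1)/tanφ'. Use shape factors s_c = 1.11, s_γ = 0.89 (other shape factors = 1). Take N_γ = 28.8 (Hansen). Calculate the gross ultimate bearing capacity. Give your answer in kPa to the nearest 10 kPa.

tan34° = 0.6745, so N_q = e^(π×0.6745)·tan²(62°) = 8.323 × 3.537 = 29.44.
N_c = (29.44 − 1)/tan34° = 42.16.
Overburden at base level: q = 17.4 × 1.3 = 22.62 kPa.
The water table is 0.82 m below the base (< B = 2.9 m), so the ½γBN_γ term uses γ̄ = γ' + (d_w/B)(γ − γ') = 9.89 + (0.82/2.9)(17.4 − 9.89) = 12.014 kN/m³.
Cohesion term c·N_c·s_c = 2 × 42.164 × 1.11 = 93.603 kPa; surcharge term q·N_q = 22.62 × 29.44 = 665.93 kPa; self-weight term 0.5·γ·B·N_γ·s_γ = 0.5 × 12.014 × 2.9 × 28.8 × 0.89 = 446.5 kPa.
q_ult = 93.603 + 665.93 + 446.5 = 1206 kPa.

q_ult ≈ 1210 kPa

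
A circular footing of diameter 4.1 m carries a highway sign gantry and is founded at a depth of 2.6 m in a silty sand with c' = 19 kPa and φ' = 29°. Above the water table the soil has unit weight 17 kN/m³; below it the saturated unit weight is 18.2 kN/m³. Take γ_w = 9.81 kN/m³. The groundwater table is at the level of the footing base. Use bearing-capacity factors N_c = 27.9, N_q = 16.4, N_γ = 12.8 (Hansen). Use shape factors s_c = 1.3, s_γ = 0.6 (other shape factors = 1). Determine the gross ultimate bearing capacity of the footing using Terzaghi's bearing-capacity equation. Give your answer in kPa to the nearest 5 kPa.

Overburden at base level: q = 17 × 2.6 = 44.2 kPa.
Below the base the soil is submerged, so the ½γBN_γ term uses γ' = 18.2 − 9.81 = 8.39 kN/m³.
Cohesion term c·N_c·s_c = 19 × 27.9 × 1.3 = 689.13 kPa; surcharge term q·N_q = 44.2 × 16.4 = 724.88 kPa; self-weight term 0.5·γ·B·N_γ·s_γ = 0.5 × 8.39 × 4.1 × 12.8 × 0.6 = 132.09 kPa.
q_ult = 689.13 + 724.88 + 132.09 = 1546.1 kPa.

q_ult ≈ 1545 kPa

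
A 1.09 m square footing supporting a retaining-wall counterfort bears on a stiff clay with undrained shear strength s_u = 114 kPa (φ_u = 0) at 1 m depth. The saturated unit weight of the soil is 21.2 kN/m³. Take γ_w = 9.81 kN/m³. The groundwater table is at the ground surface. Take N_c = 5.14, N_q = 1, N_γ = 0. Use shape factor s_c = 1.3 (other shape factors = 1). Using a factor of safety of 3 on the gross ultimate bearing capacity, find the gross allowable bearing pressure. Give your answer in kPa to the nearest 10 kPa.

With the water table at the surface the whole profile is submerged: γ' = 21.2 − 9.81 = 11.39 kN/m³, so q = γ'·D_f = 11.39 kPa.
q_ult = c·N_c·s_c + q·N_q
     = 114 × 5.14 × 1.3 + 11.39 × 1
     = 761.75 + 11.39 = 773.14 kPa.
q_all = 773.14 / 3 = 257.71 kPa.

q_all ≈ 260 kPa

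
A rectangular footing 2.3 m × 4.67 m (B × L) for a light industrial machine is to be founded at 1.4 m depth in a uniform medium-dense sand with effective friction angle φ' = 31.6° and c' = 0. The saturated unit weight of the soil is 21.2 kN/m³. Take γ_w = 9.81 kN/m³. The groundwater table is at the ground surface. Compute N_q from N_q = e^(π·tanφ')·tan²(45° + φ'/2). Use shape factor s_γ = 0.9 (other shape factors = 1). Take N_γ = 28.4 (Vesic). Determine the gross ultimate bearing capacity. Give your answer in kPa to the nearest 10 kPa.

tan31.6° = 0.6152, so N_q = e^(π×0.6152)·tan²(60.8°) = 6.908 × 3.202 = 22.12.
γ' = 21.2 − 9.81 = 11.39 kN/m³ (submerged throughout). q = 11.39 × 1.4 = 15.946 kPa; the same γ' applies in the ½γBN_γ term.
q·N_q = 15.946 × 22.117 = 352.68 kPa
0.5·γ·B·N_γ·s_γ = 0.5 × 11.39 × 2.3 × 28.4 × 0.9 = 334.8 kPa
q_ult = 352.68 + 334.8 = 687.48 kPa.

q_ult ≈ 690 kPa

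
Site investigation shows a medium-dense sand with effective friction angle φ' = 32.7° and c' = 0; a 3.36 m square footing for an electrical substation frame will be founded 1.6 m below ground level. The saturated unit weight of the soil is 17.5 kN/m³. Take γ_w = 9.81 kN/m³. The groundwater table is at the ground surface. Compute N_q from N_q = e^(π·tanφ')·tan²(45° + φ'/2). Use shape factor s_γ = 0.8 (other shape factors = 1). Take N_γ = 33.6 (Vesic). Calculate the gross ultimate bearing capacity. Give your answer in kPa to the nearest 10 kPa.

tan32.7° = 0.642, so N_q = e^(π×0.642)·tan²(61.35°) = 7.515 × 3.35 = 25.18.
Water table at ground surface, so effective unit weight γ' = 17.5 − 9.81 = 7.69 kN/m³ is used throughout; overburden q = 7.69 × 1.6 = 12.304 kPa; the same γ' applies in the ½γBN_γ term.
Surcharge term q·N_q = 12.304 × 25.175 = 309.75 kPa; self-weight term 0.5·γ·B·N_γ·s_γ = 0.5 × 7.69 × 3.36 × 33.6 × 0.8 = 347.27 kPa.
q_ult = 309.75 + 347.27 = 657.02 kPa.

q_ult ≈ 660 kPa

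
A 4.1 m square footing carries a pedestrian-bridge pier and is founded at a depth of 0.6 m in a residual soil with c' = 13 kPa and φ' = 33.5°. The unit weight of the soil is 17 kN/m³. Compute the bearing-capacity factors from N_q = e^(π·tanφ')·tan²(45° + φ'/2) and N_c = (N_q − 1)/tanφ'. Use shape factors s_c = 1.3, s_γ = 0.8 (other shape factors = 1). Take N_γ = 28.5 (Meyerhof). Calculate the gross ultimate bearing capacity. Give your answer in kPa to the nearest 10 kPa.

tan33.5° = 0.6619, so N_q = e^(π×0.6619)·tan²(61.75°) = 7.999 × 3.464 = 27.71.
N_c = (27.71 − 1)/tan33.5° = 40.35.
Overburden at base level: q = 17 × 0.6 = 10.2 kPa.
Cohesion term c·N_c·s_c = 13 × 40.351 × 1.3 = 681.92 kPa; surcharge term q·N_q = 10.2 × 27.707 = 282.62 kPa; self-weight term 0.5·γ·B·N_γ·s_γ = 0.5 × 17 × 4.1 × 28.5 × 0.8 = 794.58 kPa.
q_ult = 681.92 + 282.62 + 794.58 = 1759.1 kPa.

q_ult ≈ 1760 kPa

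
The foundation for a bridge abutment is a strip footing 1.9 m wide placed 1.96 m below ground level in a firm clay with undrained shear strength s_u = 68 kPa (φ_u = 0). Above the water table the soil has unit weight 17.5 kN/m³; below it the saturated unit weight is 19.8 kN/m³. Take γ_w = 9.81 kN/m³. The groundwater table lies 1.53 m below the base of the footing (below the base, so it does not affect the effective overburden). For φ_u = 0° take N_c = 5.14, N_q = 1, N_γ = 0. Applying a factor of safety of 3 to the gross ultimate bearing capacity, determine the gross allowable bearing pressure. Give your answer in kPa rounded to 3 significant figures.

Overburden at base level: q = 17.5 × 1.96 = 34.3 kPa.
Cohesion term c·N_c = 68 × 5.14 = 349.52 kPa; surcharge term q·N_q = 34.3 × 1 = 34.3 kPa.
q_ult = 349.52 + 34.3 = 383.82 kPa.
q_all = q_ult / FS = 383.82 / 3 = 127.94 kPa.

q_all ≈ 128 kPa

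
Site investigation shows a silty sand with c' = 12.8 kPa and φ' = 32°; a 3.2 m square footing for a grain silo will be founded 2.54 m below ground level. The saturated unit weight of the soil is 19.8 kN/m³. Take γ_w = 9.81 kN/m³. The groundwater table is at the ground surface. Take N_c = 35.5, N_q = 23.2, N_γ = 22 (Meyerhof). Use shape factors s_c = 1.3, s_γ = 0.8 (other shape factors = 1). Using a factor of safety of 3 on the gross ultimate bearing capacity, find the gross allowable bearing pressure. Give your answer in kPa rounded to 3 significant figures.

q_all ≈ 487 kPa

γ' = 19.8 − 9.81 = 9.99 kN/m³ (submerged throughout). q = 9.99 × 2.54 = 25.375 kPa; the same γ' applies in the ½γBN_γ term.
c·N_c·s_c = 12.8 × 35.5 × 1.3 = 590.72 kPa
q·N_q = 25.375 × 23.2 = 588.69 kPa
0.5·γ·B·N_γ·s_γ = 0.5 × 9.99 × 3.2 × 22 × 0.8 = 281.32 kPa
q_ult = 590.72 + 588.69 + 281.32 = 1460.7 kPa.
q_all = 1460.7 / 3 = 486.91 kPa.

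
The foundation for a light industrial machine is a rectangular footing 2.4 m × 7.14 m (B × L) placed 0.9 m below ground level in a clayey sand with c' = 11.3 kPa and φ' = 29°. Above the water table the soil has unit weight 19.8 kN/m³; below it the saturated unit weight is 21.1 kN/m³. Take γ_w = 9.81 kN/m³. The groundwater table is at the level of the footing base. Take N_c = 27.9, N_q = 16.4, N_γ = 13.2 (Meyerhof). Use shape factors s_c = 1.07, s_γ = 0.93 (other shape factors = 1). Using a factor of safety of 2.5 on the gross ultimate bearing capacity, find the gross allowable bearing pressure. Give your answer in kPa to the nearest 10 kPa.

q_all ≈ 320 kPa

Effective surcharge at the founding depth q = γ·D_f = 19.8 × 0.9 = 17.82 kPa.
The water table coincides with the base, so in the self-weight term γ → γ' = 11.29 kN/m³.
q_ult = c·N_c·s_c + q·N_q + 0.5·γ·B·N_γ·s_γ
     = 11.3 × 27.9 × 1.07 + 17.82 × 16.4 + 0.5 × 11.29 × 2.4 × 13.2 × 0.93
     = 337.34 + 292.25 + 166.32 = 795.9 kPa.
q_all = 795.9 / 2.5 = 318.36 kPa.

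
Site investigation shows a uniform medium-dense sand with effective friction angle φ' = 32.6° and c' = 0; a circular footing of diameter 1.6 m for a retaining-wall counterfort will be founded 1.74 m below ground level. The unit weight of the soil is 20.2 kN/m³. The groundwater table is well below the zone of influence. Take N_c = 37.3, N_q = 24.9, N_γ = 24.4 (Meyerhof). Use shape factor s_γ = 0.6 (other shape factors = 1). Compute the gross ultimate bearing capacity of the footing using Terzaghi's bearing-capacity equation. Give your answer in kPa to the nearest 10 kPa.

q_ult ≈ 1110 kPa

Effective surcharge at the founding depth q = γ·D_f = 20.2 × 1.74 = 35.148 kPa.
q_ult = q·N_q + 0.5·γ·B·N_γ·s_γ
     = 35.148 × 24.9 + 0.5 × 20.2 × 1.6 × 24.4 × 0.6
     = 875.19 + 236.58 = 1111.8 kPa.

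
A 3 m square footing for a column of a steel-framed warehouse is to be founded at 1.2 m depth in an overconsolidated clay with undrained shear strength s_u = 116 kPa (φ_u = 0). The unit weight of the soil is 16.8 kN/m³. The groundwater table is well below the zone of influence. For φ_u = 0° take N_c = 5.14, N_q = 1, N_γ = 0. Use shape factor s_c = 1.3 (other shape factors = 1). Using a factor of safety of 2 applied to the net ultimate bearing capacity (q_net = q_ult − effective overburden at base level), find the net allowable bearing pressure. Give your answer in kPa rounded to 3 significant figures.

q_all(net) ≈ 388 kPa

Overburden at base level: q = 16.8 × 1.2 = 20.16 kPa.
Cohesion term c·N_c·s_c = 116 × 5.14 × 1.3 = 775.11 kPa; surcharge term q·N_q = 20.16 × 1 = 20.16 kPa.
q_ult = 775.11 + 20.16 = 795.27 kPa.
Net ultimate: q_net = 795.27 − 20.16 = 775.11 kPa.
q_all(net) = 775.11 / 2 = 387.56 kPa.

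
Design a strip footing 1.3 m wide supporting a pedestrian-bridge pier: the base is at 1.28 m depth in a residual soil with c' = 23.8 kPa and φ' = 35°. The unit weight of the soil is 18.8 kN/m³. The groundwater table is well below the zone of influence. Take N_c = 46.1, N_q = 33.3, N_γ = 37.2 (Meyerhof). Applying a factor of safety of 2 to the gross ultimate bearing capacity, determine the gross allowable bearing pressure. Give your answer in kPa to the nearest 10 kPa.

Effective surcharge at the founding depth q = γ·D_f = 18.8 × 1.28 = 24.064 kPa.
q_ult = c·N_c + q·N_q + 0.5·γ·B·N_γ
     = 23.8 × 46.1 + 24.064 × 33.3 + 0.5 × 18.8 × 1.3 × 37.2
     = 1097.2 + 801.33 + 454.58 = 2353.1 kPa.
q_all = q_ult / FS = 2353.1 / 2 = 1176.5 kPa.

q_all ≈ 1180 kPa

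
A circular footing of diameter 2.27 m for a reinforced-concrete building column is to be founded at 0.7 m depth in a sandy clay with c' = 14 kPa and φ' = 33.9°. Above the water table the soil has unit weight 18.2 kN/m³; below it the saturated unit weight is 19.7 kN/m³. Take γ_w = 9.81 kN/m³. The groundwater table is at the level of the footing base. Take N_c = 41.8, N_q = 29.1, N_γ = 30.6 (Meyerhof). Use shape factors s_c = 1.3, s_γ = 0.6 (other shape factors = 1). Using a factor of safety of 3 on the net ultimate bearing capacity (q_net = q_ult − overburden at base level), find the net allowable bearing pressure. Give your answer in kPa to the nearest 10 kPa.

q_all(net) ≈ 440 kPa

Overburden at base level: q = 18.2 × 0.7 = 12.74 kPa.
Below the base the soil is submerged, so the ½γBN_γ term uses γ' = 19.7 − 9.81 = 9.89 kN/m³.
Cohesion term c·N_c·s_c = 14 × 41.8 × 1.3 = 760.76 kPa; surcharge term q·N_q = 12.74 × 29.1 = 370.73 kPa; self-weight term 0.5·γ·B·N_γ·s_γ = 0.5 × 9.89 × 2.27 × 30.6 × 0.6 = 206.09 kPa.
q_ult = 760.76 + 370.73 + 206.09 = 1337.6 kPa.
q_net = 1337.6 − 12.74 = 1324.8 kPa.
q_all(net) = 1324.8 / 3 = 441.62 kPa.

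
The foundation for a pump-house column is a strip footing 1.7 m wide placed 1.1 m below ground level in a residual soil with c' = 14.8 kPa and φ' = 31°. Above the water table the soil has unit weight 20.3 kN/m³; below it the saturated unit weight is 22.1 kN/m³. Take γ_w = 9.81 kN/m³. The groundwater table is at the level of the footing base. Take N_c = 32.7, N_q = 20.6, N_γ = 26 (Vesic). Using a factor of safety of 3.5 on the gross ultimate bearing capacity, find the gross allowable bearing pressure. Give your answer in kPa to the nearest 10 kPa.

q = γ·D_f = 20.3 × 1.1 = 22.33 kPa.
For the ½γBN_γ term take γ' = 22.1 − 9.81 = 12.29 kN/m³ (soil below base is submerged).
c·N_c = 14.8 × 32.7 = 483.96 kPa
q·N_q = 22.33 × 20.6 = 460 kPa
0.5·γ·B·N_γ = 0.5 × 12.29 × 1.7 × 26 = 271.61 kPa
q_ult = 483.96 + 460 + 271.61 = 1215.6 kPa.
q_all = 1215.6 / 3.5 = 347.3 kPa.

q_all ≈ 350 kPa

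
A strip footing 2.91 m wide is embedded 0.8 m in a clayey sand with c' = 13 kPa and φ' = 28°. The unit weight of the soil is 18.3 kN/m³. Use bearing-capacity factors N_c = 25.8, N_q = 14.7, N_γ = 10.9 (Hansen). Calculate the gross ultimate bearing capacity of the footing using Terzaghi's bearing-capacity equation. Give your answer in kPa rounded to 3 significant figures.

q = γ·D_f = 18.3 × 0.8 = 14.64 kPa.
c·N_c = 13 × 25.8 = 335.4 kPa
q·N_q = 14.64 × 14.7 = 215.21 kPa
0.5·γ·B·N_γ = 0.5 × 18.3 × 2.91 × 10.9 = 290.23 kPa
q_ult = 335.4 + 215.21 + 290.23 = 840.84 kPa.

q_ult ≈ 841 kPa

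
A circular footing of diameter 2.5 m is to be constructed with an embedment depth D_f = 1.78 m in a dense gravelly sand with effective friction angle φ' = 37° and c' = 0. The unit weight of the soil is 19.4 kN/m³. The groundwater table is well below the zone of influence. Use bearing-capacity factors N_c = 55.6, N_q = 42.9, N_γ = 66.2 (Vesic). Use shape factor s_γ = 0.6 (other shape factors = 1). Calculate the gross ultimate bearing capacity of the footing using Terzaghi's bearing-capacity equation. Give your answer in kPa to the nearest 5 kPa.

q_ult ≈ 2445 kPa

Overburden at base level: q = 19.4 × 1.78 = 34.532 kPa.
Surcharge term q·N_q = 34.532 × 42.9 = 1481.4 kPa; self-weight term 0.5·γ·B·N_γ·s_γ = 0.5 × 19.4 × 2.5 × 66.2 × 0.6 = 963.21 kPa.
q_ult = 1481.4 + 963.21 = 2444.6 kPa.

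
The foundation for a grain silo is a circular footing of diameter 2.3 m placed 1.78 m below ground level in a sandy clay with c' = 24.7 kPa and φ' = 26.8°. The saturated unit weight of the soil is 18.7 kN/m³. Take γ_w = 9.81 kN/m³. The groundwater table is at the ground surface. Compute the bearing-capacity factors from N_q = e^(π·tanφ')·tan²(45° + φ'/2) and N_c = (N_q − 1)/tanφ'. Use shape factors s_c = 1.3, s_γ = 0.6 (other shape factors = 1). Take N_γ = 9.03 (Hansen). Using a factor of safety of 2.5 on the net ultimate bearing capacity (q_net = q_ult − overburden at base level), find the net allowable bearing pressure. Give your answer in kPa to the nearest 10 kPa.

N_q = e^(π·tan26.8°)·tan²(58.4°) = 12.92; N_c = (N_q − 1)/tanφ' = 23.59.
Water table at ground surface, so effective unit weight γ' = 18.7 − 9.81 = 8.89 kN/m³ is used throughout; overburden q = 8.89 × 1.78 = 15.824 kPa; the same γ' applies in the ½γBN_γ term.
Cohesion term c·N_c·s_c = 24.7 × 23.591 × 1.3 = 757.52 kPa; surcharge term q·N_q = 15.824 × 12.917 = 204.4 kPa; self-weight term 0.5·γ·B·N_γ·s_γ = 0.5 × 8.89 × 2.3 × 9.03 × 0.6 = 55.391 kPa.
q_ult = 757.52 + 204.4 + 55.391 = 1017.3 kPa.
q_net = 1017.3 − 15.824 = 1001.5 kPa.
q_all(net) = 1001.5 / 2.5 = 400.59 kPa.

q_all(net) ≈ 400 kPa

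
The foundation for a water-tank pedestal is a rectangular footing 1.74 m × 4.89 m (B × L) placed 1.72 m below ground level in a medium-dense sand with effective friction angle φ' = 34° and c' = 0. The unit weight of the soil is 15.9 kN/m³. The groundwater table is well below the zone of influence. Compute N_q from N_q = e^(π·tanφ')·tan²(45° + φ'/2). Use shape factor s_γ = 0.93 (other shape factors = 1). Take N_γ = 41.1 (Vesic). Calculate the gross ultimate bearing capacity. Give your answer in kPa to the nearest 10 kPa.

q_ult ≈ 1330 kPa

tan34° = 0.6745, so N_q = e^(π×0.6745)·tan²(62°) = 8.323 × 3.537 = 29.44.
Effective surcharge at the founding depth q = γ·D_f = 15.9 × 1.72 = 27.348 kPa.
q_ult = q·N_q + 0.5·γ·B·N_γ·s_γ
     = 27.348 × 29.44 + 0.5 × 15.9 × 1.74 × 41.1 × 0.93
     = 805.12 + 528.74 = 1333.9 kPa.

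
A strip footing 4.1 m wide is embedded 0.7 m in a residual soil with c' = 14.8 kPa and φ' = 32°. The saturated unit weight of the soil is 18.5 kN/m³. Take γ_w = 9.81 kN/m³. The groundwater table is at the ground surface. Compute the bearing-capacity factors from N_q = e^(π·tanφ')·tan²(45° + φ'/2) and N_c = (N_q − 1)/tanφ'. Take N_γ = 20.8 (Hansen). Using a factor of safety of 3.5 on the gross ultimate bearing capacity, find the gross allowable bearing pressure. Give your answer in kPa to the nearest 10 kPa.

q_all ≈ 300 kPa

N_q = e^(π·tan32°)·tan²(61°) = 23.18; N_c = (N_q − 1)/tanφ' = 35.49.
Water table at ground surface, so effective unit weight γ' = 18.5 − 9.81 = 8.69 kN/m³ is used throughout; overburden q = 8.69 × 0.7 = 6.083 kPa; the same γ' applies in the ½γBN_γ term.
Cohesion term c·N_c = 14.8 × 35.49 = 525.26 kPa; surcharge term q·N_q = 6.083 × 23.177 = 140.98 kPa; self-weight term 0.5·γ·B·N_γ = 0.5 × 8.69 × 4.1 × 20.8 = 370.54 kPa.
q_ult = 525.26 + 140.98 + 370.54 = 1036.8 kPa.
q_all = 1036.8 / 3.5 = 296.22 kPa.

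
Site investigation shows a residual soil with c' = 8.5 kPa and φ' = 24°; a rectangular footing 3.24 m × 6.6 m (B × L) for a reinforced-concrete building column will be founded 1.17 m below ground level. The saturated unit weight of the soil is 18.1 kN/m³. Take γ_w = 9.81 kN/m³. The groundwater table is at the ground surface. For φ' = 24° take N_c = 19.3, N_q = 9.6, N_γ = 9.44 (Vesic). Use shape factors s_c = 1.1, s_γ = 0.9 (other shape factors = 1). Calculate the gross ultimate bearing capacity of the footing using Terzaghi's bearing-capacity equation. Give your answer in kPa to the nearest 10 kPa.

With the water table at the surface the whole profile is submerged: γ' = 18.1 − 9.81 = 8.29 kN/m³, so q = γ'·D_f = 9.6993 kPa; the same γ' applies in the ½γBN_γ term.
q_ult = c·N_c·s_c + q·N_q + 0.5·γ·B·N_γ·s_γ
     = 8.5 × 19.3 × 1.1 + 9.6993 × 9.6 + 0.5 × 8.29 × 3.24 × 9.44 × 0.9
     = 180.46 + 93.113 + 114.1 = 387.67 kPa.

q_ult ≈ 390 kPa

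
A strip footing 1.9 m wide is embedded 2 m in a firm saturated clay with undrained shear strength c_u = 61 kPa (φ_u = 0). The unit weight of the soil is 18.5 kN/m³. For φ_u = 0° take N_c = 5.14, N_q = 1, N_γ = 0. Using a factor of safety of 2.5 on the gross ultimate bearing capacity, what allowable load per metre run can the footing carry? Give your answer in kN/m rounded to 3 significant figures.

≈ 266 kN/m

Effective surcharge at the founding depth q = γ·D_f = 18.5 × 2 = 37 kPa.
q_ult = c·N_c + q·N_q
     = 61 × 5.14 + 37 × 1
     = 313.54 + 37 = 350.54 kPa.
Gross allowable pressure q_all = 350.54 / 2.5 = 140.22 kPa.
Allowable wall load = q_all × B = 140.22 × 1.9 = 266.41 kN per metre run.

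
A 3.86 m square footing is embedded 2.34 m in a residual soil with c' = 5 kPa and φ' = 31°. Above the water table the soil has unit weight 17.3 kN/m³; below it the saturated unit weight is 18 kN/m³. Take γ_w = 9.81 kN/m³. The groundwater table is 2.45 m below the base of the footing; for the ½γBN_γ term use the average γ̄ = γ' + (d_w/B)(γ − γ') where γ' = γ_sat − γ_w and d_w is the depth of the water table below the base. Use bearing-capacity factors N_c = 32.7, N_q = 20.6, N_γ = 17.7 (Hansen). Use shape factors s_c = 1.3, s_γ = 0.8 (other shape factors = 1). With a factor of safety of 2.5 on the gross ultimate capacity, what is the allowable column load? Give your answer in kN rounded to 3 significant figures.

Overburden at base level: q = 17.3 × 2.34 = 40.482 kPa.
The water table is 2.45 m below the base (< B = 3.86 m), so the ½γBN_γ term uses γ̄ = γ' + (d_w/B)(γ − γ') = 8.19 + (2.45/3.86)(17.3 − 8.19) = 13.972 kN/m³.
Cohesion term c·N_c·s_c = 5 × 32.7 × 1.3 = 212.55 kPa; surcharge term q·N_q = 40.482 × 20.6 = 833.93 kPa; self-weight term 0.5·γ·B·N_γ·s_γ = 0.5 × 13.972 × 3.86 × 17.7 × 0.8 = 381.84 kPa.
q_ult = 212.55 + 833.93 + 381.84 = 1428.3 kPa.
Gross allowable pressure q_all = 1428.3 / 2.5 = 571.33 kPa.
Footing area = 14.8996 m², so allowable column load = 571.33 × 14.8996 = 8512.6 kN.

P_all ≈ 8510 kN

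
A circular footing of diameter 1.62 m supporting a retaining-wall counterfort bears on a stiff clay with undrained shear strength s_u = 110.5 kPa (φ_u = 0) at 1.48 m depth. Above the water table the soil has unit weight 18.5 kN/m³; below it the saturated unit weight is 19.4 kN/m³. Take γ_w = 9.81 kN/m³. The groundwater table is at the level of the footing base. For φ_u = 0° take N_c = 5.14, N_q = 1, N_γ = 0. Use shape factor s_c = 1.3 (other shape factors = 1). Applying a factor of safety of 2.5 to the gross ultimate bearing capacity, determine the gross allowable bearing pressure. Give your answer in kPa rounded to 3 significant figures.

q_all ≈ 306 kPa

Effective surcharge at the founding depth q = γ·D_f = 18.5 × 1.48 = 27.38 kPa.
q_ult = c·N_c·s_c + q·N_q
     = 110.5 × 5.14 × 1.3 + 27.38 × 1
     = 738.36 + 27.38 = 765.74 kPa.
q_all = q_ult / FS = 765.74 / 2.5 = 306.3 kPa.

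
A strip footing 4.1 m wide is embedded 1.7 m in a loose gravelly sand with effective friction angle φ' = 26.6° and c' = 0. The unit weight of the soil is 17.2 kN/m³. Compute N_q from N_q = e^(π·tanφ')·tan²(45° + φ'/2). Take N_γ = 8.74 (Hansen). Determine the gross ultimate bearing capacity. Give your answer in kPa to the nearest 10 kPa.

tan26.6° = 0.5008, so N_q = e^(π×0.5008)·tan²(58.3°) = 4.822 × 2.622 = 12.64.
Overburden at base level: q = 17.2 × 1.7 = 29.24 kPa.
Surcharge term q·N_q = 29.24 × 12.641 = 369.64 kPa; self-weight term 0.5·γ·B·N_γ = 0.5 × 17.2 × 4.1 × 8.74 = 308.17 kPa.
q_ult = 369.64 + 308.17 = 677.81 kPa.

q_ult ≈ 680 kPa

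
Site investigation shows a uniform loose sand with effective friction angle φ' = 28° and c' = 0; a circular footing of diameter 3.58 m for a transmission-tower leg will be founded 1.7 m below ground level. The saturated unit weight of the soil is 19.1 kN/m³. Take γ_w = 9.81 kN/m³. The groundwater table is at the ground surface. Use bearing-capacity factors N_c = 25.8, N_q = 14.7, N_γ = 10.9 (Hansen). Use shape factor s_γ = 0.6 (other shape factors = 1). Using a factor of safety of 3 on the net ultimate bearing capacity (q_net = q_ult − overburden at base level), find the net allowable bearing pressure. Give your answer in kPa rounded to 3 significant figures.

With the water table at the surface the whole profile is submerged: γ' = 19.1 − 9.81 = 9.29 kN/m³, so q = γ'·D_f = 15.793 kPa; the same γ' applies in the ½γBN_γ term.
q_ult = q·N_q + 0.5·γ·B·N_γ·s_γ
     = 15.793 × 14.7 + 0.5 × 9.29 × 3.58 × 10.9 × 0.6
     = 232.16 + 108.75 = 340.91 kPa.
q_net = 340.91 − 15.793 = 325.12 kPa.
q_all(net) = 325.12 / 3 = 108.37 kPa.

q_all(net) ≈ 108 kPa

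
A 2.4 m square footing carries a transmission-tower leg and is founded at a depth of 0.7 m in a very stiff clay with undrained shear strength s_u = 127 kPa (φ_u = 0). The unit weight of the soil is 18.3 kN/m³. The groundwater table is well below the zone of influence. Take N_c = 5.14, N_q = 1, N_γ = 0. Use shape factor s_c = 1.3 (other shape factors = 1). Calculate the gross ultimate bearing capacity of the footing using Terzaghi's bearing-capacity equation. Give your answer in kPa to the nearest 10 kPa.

Overburden at base level: q = 18.3 × 0.7 = 12.81 kPa.
Cohesion term c·N_c·s_c = 127 × 5.14 × 1.3 = 848.61 kPa; surcharge term q·N_q = 12.81 × 1 = 12.81 kPa.
q_ult = 848.61 + 12.81 = 861.42 kPa.

q_ult ≈ 860 kPa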